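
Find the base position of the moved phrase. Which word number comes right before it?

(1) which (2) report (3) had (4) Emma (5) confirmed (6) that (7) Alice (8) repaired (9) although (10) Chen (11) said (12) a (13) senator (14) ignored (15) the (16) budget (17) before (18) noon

The displaced element is "which report" (word 2).
It is linked across 1 clause boundary (that).
It functions as the direct object of "repaired", so the gap sits immediately after word 8 ("repaired").
Base order: Emma had confirmed that Alice repaired which report although Chen said a senator ignored the budget before noon.

8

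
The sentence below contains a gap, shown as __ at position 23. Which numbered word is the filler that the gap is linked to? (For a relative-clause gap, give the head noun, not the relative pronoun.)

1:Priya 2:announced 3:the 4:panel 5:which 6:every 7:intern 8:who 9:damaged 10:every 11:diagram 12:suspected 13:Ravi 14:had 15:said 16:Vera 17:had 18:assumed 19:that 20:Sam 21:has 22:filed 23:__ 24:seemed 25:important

The gap at 23 is the object of "filed", inside a relative clause.
The relative pronoun is "which" (word 5); it is bound by the head noun immediately before it.
Its filler is the head noun "panel", at word 4.

4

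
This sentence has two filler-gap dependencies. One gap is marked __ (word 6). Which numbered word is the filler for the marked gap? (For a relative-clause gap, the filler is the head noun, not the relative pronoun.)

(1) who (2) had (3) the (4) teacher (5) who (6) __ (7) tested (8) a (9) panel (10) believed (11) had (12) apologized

The marked gap is inside the relative clause, the subject of "tested".
Its filler is the head noun "teacher" (via "who"), at word 4.
(The other dependency links word 1 to a gap after word 10.)

4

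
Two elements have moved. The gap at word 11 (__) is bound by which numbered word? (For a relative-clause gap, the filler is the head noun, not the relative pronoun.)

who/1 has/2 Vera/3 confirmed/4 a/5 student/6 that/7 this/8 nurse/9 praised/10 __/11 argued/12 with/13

6

The marked gap is inside the relative clause, the direct object of "praised".
Its filler is the head noun "student" (via "that"), at word 6.
(The other dependency links word 1 to a gap after word 13.)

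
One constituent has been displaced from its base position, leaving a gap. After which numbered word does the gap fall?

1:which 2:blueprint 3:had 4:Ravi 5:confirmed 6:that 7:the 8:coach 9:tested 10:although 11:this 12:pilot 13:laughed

The displaced element is "which blueprint" (word 2).
It is linked across 1 clause boundary (that).
It functions as the direct object of "tested", so the gap sits immediately after word 9 ("tested").
Base order: Ravi had confirmed that the coach tested which blueprint although this pilot laughed.

9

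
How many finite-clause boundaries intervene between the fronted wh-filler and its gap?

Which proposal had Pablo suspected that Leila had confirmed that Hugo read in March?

"which proposal" is extracted from the object of "read".
Boundaries crossed, outermost first: [that], [that] — 2 in total.

2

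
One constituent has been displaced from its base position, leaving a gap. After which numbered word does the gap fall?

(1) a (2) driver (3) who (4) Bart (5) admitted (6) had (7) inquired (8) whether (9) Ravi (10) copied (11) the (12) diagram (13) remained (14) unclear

5

The displaced element is "a driver" (word 2).
It is linked across 1 clause boundary (Ø).
It functions as the subject of "inquired", so the gap sits immediately after word 5 ("admitted").
Base order: Bart admitted that a driver had inquired whether Ravi copied the diagram.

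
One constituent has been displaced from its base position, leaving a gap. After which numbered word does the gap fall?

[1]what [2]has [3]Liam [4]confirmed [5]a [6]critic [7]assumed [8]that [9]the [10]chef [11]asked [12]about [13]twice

The displaced element is "what" (word 1).
It is linked across 2 clause boundaries (Ø → that).
It functions as the object of the preposition "about" of "asked", so the gap sits immediately after word 12 ("about").
Base order: Liam has confirmed a critic assumed that the chef asked about what twice.

12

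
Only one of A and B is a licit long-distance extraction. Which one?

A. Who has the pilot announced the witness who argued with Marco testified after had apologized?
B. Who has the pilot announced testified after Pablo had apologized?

B

In A, the wh-phrase is extracted from inside an adjunct island (introduced by "after"), which blocks movement.
In B, the extraction path crosses only that-complement boundaries, which are transparent.
So B is grammatical.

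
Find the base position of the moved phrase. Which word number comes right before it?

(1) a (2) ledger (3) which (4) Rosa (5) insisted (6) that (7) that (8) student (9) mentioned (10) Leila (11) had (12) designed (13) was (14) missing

12

The displaced element is "a ledger" (word 2).
It is linked across 2 clause boundaries (that → Ø).
It functions as the direct object of "designed", so the gap sits immediately after word 12 ("designed").
Base order: Rosa insisted that that student mentioned Leila had designed a ledger.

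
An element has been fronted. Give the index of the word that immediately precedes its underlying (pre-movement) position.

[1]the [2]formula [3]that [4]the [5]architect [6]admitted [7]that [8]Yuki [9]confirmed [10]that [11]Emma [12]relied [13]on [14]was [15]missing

13

The displaced element is "the formula" (word 2).
It is linked across 2 clause boundaries (that → that).
It functions as the object of the preposition "on" of "relied", so the gap sits immediately after word 13 ("on").
Base order: The architect admitted that Yuki confirmed that Emma relied on the formula.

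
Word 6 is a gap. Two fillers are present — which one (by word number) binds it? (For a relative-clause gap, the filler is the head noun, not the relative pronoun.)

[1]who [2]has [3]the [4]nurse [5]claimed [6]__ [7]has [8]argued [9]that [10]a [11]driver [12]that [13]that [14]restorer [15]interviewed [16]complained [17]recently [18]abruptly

The marked gap is the subject of "argued".
Its filler is the fronted wh-phrase "who", at word 1.
(The other dependency links word 11 to a gap after word 15.)

1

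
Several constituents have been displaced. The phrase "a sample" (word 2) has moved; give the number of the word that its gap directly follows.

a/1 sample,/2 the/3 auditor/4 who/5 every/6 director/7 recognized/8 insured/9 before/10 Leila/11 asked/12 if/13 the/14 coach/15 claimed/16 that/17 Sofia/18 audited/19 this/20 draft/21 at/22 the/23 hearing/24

The displaced element is "a sample" (word 2).
It functions as the direct object of "insured", so the gap sits immediately after word 9 ("insured").
Base order: The auditor who every director recognized insured a sample before Leila asked if the coach claimed that Sofia audited this draft at the hearing.

9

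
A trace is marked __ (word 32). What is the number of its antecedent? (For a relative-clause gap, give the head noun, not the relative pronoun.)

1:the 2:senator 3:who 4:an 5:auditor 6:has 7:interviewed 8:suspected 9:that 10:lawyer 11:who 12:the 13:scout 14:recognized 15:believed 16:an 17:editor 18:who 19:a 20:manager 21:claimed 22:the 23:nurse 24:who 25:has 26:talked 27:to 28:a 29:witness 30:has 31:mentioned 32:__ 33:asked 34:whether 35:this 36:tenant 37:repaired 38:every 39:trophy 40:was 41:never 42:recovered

The gap at 32 is the subject of "asked", inside a relative clause.
The relative pronoun is "who" (word 18); it is bound by the head noun immediately before it.
Its filler is the head noun "editor", at word 17.

17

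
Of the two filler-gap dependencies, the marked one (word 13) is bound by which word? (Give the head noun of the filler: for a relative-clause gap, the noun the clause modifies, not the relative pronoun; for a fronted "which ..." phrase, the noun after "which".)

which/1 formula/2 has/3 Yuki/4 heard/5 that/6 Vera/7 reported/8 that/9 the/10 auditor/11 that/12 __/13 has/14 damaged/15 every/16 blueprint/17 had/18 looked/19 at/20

The marked gap is inside the relative clause, the subject of "damaged".
Its filler is the head noun "auditor" (via "that"), at word 11.
(The other dependency links word 2 to a gap after word 20.)

11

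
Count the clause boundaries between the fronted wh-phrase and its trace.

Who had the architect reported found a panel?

1

"who" is extracted from the subject of "found".
Boundaries crossed, outermost first: [Ø] — 1 in total.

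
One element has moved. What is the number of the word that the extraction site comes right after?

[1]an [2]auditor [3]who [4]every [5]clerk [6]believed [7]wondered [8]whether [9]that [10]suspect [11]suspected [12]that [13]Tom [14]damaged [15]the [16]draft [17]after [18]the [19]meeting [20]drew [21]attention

6

The displaced element is "an auditor" (word 2).
It is linked across 1 clause boundary (Ø).
It functions as the subject of "wondered", so the gap sits immediately after word 6 ("believed").
Base order: Every clerk believed that an auditor wondered whether that suspect suspected that Tom damaged the draft after the meeting.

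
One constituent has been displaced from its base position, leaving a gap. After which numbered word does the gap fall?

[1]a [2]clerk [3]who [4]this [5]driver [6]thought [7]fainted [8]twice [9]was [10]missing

6

The displaced element is "a clerk" (word 2).
It is linked across 1 clause boundary (Ø).
It functions as the subject of "fainted", so the gap sits immediately after word 6 ("thought").
Base order: This driver thought that a clerk fainted twice.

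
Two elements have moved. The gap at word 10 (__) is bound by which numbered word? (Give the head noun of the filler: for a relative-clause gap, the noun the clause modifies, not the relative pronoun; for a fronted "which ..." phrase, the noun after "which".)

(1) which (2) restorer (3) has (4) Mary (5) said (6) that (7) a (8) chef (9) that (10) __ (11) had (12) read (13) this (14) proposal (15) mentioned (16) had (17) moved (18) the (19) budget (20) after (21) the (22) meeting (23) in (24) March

8

The marked gap is inside the relative clause, the subject of "read".
Its filler is the head noun "chef" (via "that"), at word 8.
(The other dependency links word 2 to a gap after word 15.)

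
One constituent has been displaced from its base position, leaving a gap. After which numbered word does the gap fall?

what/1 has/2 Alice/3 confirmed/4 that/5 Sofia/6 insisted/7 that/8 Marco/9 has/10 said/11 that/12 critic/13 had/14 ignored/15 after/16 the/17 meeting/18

The displaced element is "what" (word 1).
It is linked across 3 clause boundaries (that → that → Ø).
It functions as the direct object of "ignored", so the gap sits immediately after word 15 ("ignored").
Base order: Alice has confirmed that Sofia insisted that Marco has said that critic had ignored what after the meeting.

15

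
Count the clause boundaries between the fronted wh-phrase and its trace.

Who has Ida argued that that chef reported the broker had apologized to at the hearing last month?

2

"who" is extracted from the PP object of "apologized".
Boundaries crossed, outermost first: [that], [Ø] — 2 in total.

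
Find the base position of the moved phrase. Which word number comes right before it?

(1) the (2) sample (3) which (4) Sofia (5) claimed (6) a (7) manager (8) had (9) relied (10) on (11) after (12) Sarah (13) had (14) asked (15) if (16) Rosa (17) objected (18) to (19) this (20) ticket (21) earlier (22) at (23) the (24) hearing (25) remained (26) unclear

10

The displaced element is "the sample" (word 2).
It is linked across 1 clause boundary (Ø).
It functions as the object of the preposition "on" of "relied", so the gap sits immediately after word 10 ("on").
Base order: Sofia claimed a manager had relied on the sample after Sarah had asked if Rosa objected to this ticket earlier at the hearing.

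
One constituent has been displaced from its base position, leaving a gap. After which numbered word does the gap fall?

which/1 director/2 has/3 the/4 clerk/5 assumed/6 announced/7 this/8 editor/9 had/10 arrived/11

6

The displaced element is "which director" (word 2).
It is linked across 1 clause boundary (Ø).
It functions as the subject of "announced", so the gap sits immediately after word 6 ("assumed").
Base order: The clerk has assumed that which director announced this editor had arrived.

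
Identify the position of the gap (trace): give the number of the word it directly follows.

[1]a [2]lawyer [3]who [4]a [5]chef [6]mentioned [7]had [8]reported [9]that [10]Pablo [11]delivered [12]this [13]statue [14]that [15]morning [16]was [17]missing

The displaced element is "a lawyer" (word 2).
It is linked across 1 clause boundary (Ø).
It functions as the subject of "reported", so the gap sits immediately after word 6 ("mentioned").
Base order: A chef mentioned that a lawyer had reported that Pablo delivered this statue that morning.

6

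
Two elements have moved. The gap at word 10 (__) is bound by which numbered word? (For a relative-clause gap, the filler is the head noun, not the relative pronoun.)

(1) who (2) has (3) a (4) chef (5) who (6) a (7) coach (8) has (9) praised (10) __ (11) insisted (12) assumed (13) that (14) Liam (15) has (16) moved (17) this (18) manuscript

The marked gap is inside the relative clause, the direct object of "praised".
Its filler is the head noun "chef" (via "who"), at word 4.
(The other dependency links word 1 to a gap after word 11.)

4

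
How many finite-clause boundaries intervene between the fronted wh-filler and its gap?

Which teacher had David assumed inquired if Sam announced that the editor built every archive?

1

"which teacher" is extracted from the subject of "inquired".
Boundaries crossed, outermost first: [Ø] — 1 in total.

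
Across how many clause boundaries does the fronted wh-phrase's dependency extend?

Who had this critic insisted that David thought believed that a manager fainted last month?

2

"who" is extracted from the subject of "believed".
Boundaries crossed, outermost first: [that], [Ø] — 2 in total.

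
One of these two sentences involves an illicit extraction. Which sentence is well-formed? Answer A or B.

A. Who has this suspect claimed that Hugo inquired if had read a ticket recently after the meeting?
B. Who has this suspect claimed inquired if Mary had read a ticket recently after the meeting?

B

In A, the wh-phrase is extracted from inside a wh-island (introduced by "if"), which blocks movement.
In B, the extraction path crosses only that-complement boundaries, which are transparent.
So B is grammatical.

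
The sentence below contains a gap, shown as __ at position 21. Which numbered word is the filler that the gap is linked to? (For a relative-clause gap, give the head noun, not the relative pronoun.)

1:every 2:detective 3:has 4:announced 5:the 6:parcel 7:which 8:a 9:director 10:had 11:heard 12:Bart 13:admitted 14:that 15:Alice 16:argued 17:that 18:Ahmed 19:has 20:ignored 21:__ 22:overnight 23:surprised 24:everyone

6

The gap at 21 is the object of "ignored", inside a relative clause.
The relative pronoun is "which" (word 7); it is bound by the head noun immediately before it.
Its filler is the head noun "parcel", at word 6.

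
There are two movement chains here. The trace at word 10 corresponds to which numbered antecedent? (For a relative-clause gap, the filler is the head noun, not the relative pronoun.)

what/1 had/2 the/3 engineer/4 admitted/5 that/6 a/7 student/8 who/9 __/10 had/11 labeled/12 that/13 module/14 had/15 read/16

The marked gap is inside the relative clause, the subject of "labeled".
Its filler is the head noun "student" (via "who"), at word 8.
(The other dependency links word 1 to a gap after word 16.)

8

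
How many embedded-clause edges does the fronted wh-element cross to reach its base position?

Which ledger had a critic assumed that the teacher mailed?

1

"which ledger" is extracted from the object of "mailed".
Boundaries crossed, outermost first: [that] — 1 in total.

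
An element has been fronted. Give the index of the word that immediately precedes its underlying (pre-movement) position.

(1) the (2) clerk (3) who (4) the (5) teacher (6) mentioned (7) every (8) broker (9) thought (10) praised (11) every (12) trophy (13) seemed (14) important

9

The displaced element is "the clerk" (word 2).
It is linked across 2 clause boundaries (Ø → Ø).
It functions as the subject of "praised", so the gap sits immediately after word 9 ("thought").
Base order: The teacher mentioned every broker thought that the clerk praised every trophy.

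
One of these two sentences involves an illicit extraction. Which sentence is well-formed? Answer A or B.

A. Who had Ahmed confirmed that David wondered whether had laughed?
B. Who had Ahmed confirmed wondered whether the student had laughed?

B

In A, the wh-phrase is extracted from inside a wh-island (introduced by "whether"), which blocks movement.
In B, the extraction path crosses only that-complement boundaries, which are transparent.
So B is grammatical.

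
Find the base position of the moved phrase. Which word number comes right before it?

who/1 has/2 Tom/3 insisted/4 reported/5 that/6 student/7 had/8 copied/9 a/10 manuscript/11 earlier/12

The displaced element is "who" (word 1).
It is linked across 1 clause boundary (Ø).
It functions as the subject of "reported", so the gap sits immediately after word 4 ("insisted").
Base order: Tom has insisted that who reported that student had copied a manuscript earlier.

4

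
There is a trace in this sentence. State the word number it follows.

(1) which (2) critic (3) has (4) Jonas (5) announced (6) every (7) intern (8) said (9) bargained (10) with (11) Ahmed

8

The displaced element is "which critic" (word 2).
It is linked across 2 clause boundaries (Ø → Ø).
It functions as the subject of "bargained", so the gap sits immediately after word 8 ("said").
Base order: Jonas has announced every intern said that which critic bargained with Ahmed.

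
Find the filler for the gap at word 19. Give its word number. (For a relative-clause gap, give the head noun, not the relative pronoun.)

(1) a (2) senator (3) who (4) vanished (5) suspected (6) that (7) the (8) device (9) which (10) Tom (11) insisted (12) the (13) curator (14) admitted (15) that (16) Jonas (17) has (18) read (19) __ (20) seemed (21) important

The gap at 19 is the object of "read", inside a relative clause.
The relative pronoun is "which" (word 9); it is bound by the head noun immediately before it.
Its filler is the head noun "device", at word 8.

8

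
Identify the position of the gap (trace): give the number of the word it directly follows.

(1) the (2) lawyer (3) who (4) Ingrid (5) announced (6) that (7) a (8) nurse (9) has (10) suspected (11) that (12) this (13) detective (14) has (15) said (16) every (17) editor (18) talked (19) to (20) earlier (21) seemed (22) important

19

The displaced element is "the lawyer" (word 2).
It is linked across 3 clause boundaries (that → that → Ø).
It functions as the object of the preposition "to" of "talked", so the gap sits immediately after word 19 ("to").
Base order: Ingrid announced that a nurse has suspected that this detective has said every editor talked to the lawyer earlier.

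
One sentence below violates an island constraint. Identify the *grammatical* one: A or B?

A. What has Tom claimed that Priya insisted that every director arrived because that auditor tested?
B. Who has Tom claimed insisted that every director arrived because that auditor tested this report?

In A, the wh-phrase is extracted from inside an adjunct island (introduced by "because"), which blocks movement.
In B, the extraction path crosses only that-complement boundaries, which are transparent.
So B is grammatical.

B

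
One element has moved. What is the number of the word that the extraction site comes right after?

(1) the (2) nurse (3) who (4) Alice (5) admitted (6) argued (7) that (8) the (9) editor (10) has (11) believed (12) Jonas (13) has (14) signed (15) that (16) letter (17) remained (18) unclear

The displaced element is "the nurse" (word 2).
It is linked across 1 clause boundary (Ø).
It functions as the subject of "argued", so the gap sits immediately after word 5 ("admitted").
Base order: Alice admitted that the nurse argued that the editor has believed Jonas has signed that letter.

5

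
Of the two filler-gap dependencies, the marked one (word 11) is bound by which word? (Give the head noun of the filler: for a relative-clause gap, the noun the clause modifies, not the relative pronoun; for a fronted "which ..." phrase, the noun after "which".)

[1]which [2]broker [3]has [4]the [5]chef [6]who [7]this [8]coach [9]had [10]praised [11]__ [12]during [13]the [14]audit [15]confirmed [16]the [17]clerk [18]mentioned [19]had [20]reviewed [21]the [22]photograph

The marked gap is inside the relative clause, the direct object of "praised".
Its filler is the head noun "chef" (via "who"), at word 5.
(The other dependency links word 2 to a gap after word 18.)

5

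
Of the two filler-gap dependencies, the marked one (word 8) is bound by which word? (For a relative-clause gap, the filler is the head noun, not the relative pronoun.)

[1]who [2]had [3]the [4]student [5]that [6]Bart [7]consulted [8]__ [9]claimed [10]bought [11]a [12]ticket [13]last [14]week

The marked gap is inside the relative clause, the direct object of "consulted".
Its filler is the head noun "student" (via "that"), at word 4.
(The other dependency links word 1 to a gap after word 9.)

4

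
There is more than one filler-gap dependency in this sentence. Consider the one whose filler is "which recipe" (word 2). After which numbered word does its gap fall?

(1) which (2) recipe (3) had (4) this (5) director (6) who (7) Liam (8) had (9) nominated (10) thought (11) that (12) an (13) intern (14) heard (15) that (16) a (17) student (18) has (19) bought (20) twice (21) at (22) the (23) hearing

19

The displaced element is "which recipe" (word 2).
It is linked across 2 clause boundaries (that → that).
It functions as the direct object of "bought", so the gap sits immediately after word 19 ("bought").
Base order: This director who Liam had nominated had thought that an intern heard that a student has bought which recipe twice at the hearing.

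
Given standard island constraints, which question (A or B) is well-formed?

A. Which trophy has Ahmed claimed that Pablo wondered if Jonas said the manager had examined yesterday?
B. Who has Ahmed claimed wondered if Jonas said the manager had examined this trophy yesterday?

In A, the wh-phrase is extracted from inside a wh-island (introduced by "if"), which blocks movement.
In B, the extraction path crosses only that-complement boundaries, which are transparent.
So B is grammatical.

B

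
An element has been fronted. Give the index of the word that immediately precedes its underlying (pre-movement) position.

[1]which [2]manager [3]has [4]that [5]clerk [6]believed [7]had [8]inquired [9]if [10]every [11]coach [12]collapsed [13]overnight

The displaced element is "which manager" (word 2).
It is linked across 1 clause boundary (Ø).
It functions as the subject of "inquired", so the gap sits immediately after word 6 ("believed").
Base order: That clerk has believed that which manager had inquired if every coach collapsed overnight.

6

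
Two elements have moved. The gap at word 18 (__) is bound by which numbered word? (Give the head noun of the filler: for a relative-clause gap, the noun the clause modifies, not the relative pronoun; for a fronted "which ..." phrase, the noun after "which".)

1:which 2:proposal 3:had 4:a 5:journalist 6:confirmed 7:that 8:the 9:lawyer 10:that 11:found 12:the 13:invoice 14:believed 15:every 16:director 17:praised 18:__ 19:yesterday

The marked gap is the direct object of "praised".
Its filler is the fronted wh-phrase "which proposal", at word 2.
(The other dependency links word 9 to a gap after word 10.)

2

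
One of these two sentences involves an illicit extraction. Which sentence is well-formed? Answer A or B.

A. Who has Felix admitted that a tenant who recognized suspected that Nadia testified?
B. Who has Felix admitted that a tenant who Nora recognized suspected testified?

In A, the wh-phrase is extracted from inside a complex-NP island (relative clause) (introduced by "who"), which blocks movement.
In B, the extraction path crosses only that-complement boundaries, which are transparent.
So B is grammatical.

B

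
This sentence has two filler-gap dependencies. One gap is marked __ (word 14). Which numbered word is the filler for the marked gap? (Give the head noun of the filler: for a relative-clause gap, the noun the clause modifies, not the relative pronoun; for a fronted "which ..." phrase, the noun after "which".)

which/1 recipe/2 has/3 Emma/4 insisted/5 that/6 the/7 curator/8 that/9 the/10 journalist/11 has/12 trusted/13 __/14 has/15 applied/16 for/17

The marked gap is inside the relative clause, the direct object of "trusted".
Its filler is the head noun "curator" (via "that"), at word 8.
(The other dependency links word 2 to a gap after word 17.)

8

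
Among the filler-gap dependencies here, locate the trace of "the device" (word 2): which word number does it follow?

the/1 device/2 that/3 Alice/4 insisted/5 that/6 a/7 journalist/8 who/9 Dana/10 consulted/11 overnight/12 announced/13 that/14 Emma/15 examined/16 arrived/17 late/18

16

The displaced element is "the device" (word 2).
It is linked across 2 clause boundaries (that → that).
It functions as the direct object of "examined", so the gap sits immediately after word 16 ("examined").
Base order: Alice insisted that a journalist who Dana consulted overnight announced that Emma examined the device.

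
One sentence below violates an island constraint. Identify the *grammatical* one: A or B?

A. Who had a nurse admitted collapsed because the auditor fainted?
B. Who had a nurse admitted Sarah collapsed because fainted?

A

In B, the wh-phrase is extracted from inside an adjunct island (introduced by "because"), which blocks movement.
In A, the extraction path crosses only that-complement boundaries, which are transparent.
So A is grammatical.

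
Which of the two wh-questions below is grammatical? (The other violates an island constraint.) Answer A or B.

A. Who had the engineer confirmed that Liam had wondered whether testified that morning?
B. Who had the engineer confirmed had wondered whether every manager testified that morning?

B

In A, the wh-phrase is extracted from inside a wh-island (introduced by "whether"), which blocks movement.
In B, the extraction path crosses only that-complement boundaries, which are transparent.
So B is grammatical.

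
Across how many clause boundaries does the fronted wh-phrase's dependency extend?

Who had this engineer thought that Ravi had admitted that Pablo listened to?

2

"who" is extracted from the PP object of "listened".
Boundaries crossed, outermost first: [that], [that] — 2 in total.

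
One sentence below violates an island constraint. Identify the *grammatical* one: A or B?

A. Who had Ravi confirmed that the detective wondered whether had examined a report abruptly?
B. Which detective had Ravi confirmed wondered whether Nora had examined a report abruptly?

In A, the wh-phrase is extracted from inside a wh-island (introduced by "whether"), which blocks movement.
In B, the extraction path crosses only that-complement boundaries, which are transparent.
So B is grammatical.

B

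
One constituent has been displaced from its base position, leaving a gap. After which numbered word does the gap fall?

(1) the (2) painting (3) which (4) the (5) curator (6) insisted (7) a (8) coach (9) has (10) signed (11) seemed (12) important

10

The displaced element is "the painting" (word 2).
It is linked across 1 clause boundary (Ø).
It functions as the direct object of "signed", so the gap sits immediately after word 10 ("signed").
Base order: The curator insisted a coach has signed the painting.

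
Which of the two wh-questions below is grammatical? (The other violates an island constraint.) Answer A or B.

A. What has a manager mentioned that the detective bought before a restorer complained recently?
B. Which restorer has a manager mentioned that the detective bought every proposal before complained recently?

A

In B, the wh-phrase is extracted from inside an adjunct island (introduced by "before"), which blocks movement.
In A, the extraction path crosses only that-complement boundaries, which are transparent.
So A is grammatical.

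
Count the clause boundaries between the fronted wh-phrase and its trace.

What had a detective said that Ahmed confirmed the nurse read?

"what" is extracted from the object of "read".
Boundaries crossed, outermost first: [that], [Ø] — 2 in total.

2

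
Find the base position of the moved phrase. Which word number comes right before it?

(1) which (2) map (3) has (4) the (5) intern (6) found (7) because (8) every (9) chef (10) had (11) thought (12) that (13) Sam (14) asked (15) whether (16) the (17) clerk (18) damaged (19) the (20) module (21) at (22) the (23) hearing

The displaced element is "which map" (word 2).
It functions as the direct object of "found", so the gap sits immediately after word 6 ("found").
Base order: The intern has found which map because every chef had thought that Sam asked whether the clerk damaged the module at the hearing.

6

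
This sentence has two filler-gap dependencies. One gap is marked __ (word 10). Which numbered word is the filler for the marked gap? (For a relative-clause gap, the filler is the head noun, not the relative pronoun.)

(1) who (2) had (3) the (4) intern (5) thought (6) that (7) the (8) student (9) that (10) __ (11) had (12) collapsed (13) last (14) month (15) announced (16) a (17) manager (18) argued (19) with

8

The marked gap is inside the relative clause, the subject of "collapsed".
Its filler is the head noun "student" (via "that"), at word 8.
(The other dependency links word 1 to a gap after word 19.)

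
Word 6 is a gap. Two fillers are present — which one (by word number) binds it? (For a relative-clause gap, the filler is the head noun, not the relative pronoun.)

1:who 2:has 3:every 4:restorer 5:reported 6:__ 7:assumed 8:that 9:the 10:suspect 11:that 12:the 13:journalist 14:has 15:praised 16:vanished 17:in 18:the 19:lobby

1

The marked gap is the subject of "assumed".
Its filler is the fronted wh-phrase "who", at word 1.
(The other dependency links word 10 to a gap after word 15.)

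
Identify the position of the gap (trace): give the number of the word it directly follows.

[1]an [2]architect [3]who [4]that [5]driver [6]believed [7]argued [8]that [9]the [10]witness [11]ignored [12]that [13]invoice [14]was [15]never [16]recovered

The displaced element is "an architect" (word 2).
It is linked across 1 clause boundary (Ø).
It functions as the subject of "argued", so the gap sits immediately after word 6 ("believed").
Base order: That driver believed an architect argued that the witness ignored that invoice.

6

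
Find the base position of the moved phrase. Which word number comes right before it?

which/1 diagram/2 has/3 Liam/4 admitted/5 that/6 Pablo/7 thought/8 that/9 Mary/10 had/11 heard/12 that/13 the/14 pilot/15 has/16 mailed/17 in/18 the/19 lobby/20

The displaced element is "which diagram" (word 2).
It is linked across 3 clause boundaries (that → that → that).
It functions as the direct object of "mailed", so the gap sits immediately after word 17 ("mailed").
Base order: Liam has admitted that Pablo thought that Mary had heard that the pilot has mailed which diagram in the lobby.

17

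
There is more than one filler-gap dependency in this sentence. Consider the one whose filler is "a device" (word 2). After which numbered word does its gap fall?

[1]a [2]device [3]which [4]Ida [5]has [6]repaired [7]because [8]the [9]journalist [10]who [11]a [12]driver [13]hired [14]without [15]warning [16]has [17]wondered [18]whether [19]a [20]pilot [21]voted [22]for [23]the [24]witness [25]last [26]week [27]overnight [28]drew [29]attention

6

The displaced element is "a device" (word 2).
It functions as the direct object of "repaired", so the gap sits immediately after word 6 ("repaired").
Base order: Ida has repaired a device because the journalist who a driver hired without warning has wondered whether a pilot voted for the witness last week overnight.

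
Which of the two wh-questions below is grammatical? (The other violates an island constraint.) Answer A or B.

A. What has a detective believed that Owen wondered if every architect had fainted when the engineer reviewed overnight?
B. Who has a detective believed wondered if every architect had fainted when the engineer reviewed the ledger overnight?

In A, the wh-phrase is extracted from inside a wh-island (introduced by "if"), which blocks movement.
In B, the extraction path crosses only that-complement boundaries, which are transparent.
So B is grammatical.

B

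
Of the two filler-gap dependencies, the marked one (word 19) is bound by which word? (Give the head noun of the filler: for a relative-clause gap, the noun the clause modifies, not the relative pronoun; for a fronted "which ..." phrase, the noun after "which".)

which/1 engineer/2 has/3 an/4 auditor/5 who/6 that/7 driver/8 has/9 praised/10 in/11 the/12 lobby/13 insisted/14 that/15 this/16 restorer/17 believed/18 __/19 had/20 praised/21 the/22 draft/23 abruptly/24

2

The marked gap is the subject of "praised".
Its filler is the fronted wh-phrase "which engineer", at word 2.
(The other dependency links word 5 to a gap after word 10.)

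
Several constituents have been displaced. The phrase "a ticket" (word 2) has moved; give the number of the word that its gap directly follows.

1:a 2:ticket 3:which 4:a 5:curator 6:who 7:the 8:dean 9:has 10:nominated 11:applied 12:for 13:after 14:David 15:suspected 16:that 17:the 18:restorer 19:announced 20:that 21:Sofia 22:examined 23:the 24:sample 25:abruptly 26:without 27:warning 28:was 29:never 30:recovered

12

The displaced element is "a ticket" (word 2).
It functions as the object of the preposition "for" of "applied", so the gap sits immediately after word 12 ("for").
Base order: A curator who the dean has nominated applied for a ticket after David suspected that the restorer announced that Sofia examined the sample abruptly without warning.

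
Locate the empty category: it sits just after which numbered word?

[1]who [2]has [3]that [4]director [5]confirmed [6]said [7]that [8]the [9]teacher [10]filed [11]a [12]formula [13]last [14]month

5

The displaced element is "who" (word 1).
It is linked across 1 clause boundary (Ø).
It functions as the subject of "said", so the gap sits immediately after word 5 ("confirmed").
Base order: That director has confirmed who said that the teacher filed a formula last month.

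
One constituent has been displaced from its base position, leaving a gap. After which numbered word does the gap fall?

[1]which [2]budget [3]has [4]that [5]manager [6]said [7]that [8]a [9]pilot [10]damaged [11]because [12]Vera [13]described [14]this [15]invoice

The displaced element is "which budget" (word 2).
It is linked across 1 clause boundary (that).
It functions as the direct object of "damaged", so the gap sits immediately after word 10 ("damaged").
Base order: That manager has said that a pilot damaged which budget because Vera described this invoice.

10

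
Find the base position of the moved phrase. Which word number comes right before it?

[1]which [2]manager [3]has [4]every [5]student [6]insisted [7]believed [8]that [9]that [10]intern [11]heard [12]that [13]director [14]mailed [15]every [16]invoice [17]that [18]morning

The displaced element is "which manager" (word 2).
It is linked across 1 clause boundary (Ø).
It functions as the subject of "believed", so the gap sits immediately after word 6 ("insisted").
Base order: Every student has insisted that which manager believed that that intern heard that director mailed every invoice that morning.

6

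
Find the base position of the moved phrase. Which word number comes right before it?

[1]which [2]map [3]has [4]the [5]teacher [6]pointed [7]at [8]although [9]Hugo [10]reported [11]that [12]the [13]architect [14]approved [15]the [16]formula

7

The displaced element is "which map" (word 2).
It functions as the object of the preposition "at" of "pointed", so the gap sits immediately after word 7 ("at").
Base order: The teacher has pointed at which map although Hugo reported that the architect approved the formula.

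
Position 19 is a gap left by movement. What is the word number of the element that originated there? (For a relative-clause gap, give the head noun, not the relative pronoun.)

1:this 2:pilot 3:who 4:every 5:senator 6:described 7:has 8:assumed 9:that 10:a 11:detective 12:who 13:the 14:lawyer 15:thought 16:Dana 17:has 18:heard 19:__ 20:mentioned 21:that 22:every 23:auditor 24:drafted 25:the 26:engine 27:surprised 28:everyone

11

The gap at 19 is the subject of "mentioned", inside a relative clause.
The relative pronoun is "who" (word 12); it is bound by the head noun immediately before it.
Its filler is the head noun "detective", at word 11.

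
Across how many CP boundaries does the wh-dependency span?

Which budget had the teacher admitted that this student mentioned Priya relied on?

2

"which budget" is extracted from the PP object of "relied".
Boundaries crossed, outermost first: [that], [Ø] — 2 in total.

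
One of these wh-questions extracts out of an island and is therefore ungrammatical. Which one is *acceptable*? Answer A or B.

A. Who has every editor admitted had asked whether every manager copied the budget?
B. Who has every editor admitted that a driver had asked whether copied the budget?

In B, the wh-phrase is extracted from inside a wh-island (introduced by "whether"), which blocks movement.
In A, the extraction path crosses only that-complement boundaries, which are transparent.
So A is grammatical.

A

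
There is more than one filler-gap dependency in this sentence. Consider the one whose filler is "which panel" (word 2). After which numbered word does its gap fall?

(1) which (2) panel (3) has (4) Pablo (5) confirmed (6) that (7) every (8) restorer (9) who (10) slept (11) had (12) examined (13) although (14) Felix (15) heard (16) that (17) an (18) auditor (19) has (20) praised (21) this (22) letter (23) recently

The displaced element is "which panel" (word 2).
It is linked across 1 clause boundary (that).
It functions as the direct object of "examined", so the gap sits immediately after word 12 ("examined").
Base order: Pablo has confirmed that every restorer who slept had examined which panel although Felix heard that an auditor has praised this letter recently.

12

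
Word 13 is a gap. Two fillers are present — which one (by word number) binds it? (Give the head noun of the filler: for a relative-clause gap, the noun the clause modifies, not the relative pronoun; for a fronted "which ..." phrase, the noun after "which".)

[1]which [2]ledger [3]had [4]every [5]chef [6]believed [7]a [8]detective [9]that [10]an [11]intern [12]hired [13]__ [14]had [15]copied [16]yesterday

The marked gap is inside the relative clause, the direct object of "hired".
Its filler is the head noun "detective" (via "that"), at word 8.
(The other dependency links word 2 to a gap after word 15.)

8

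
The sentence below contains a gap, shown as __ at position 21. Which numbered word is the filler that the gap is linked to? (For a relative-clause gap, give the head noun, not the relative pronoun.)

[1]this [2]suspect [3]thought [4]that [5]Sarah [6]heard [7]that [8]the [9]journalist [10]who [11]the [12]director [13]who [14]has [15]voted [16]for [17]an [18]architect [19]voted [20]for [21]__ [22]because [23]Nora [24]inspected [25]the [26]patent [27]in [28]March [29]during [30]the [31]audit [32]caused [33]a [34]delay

The gap at 21 is the prepositional object of "voted", inside a relative clause.
The relative pronoun is "who" (word 10); it is bound by the head noun immediately before it.
Its filler is the head noun "journalist", at word 9.

9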